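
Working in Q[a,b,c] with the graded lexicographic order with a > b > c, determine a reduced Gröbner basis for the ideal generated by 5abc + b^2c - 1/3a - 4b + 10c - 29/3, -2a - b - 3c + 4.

G = {b^2c + 5bc^2 - 20/3bc + 23/9b - 7c + 62/9, a + 1/2b + 3/2c - 2}

This is the nonlinear analogue of row-reducing a linear system.

f_1 = 5abc + b^2c - 1/3a - 4b + 10c - 29/3, LT = abc.
f_2 = -2a - b - 3c + 4, LT = a.

S(f_1,f_2): lcm = abc. S = -3/10b^2c - 3/2bc^2 + 2bc - 1/15a - 4/5b + 2c - 29/15.
  leading term b^2c: no divisor's leading term divides it; move -3/10b^2c to the remainder.
  leading term bc^2: no divisor's leading term divides it; move -3/2bc^2 to the remainder.
  leading term bc: no divisor's leading term divides it; move 2bc to the remainder.
  leading term a: subtract (1/30)·f_2 from -1/15a - 4/5b + 2c - 29/15 → -23/30b + 21/10c - 31/15
  leading term b: no divisor's leading term divides it; move -23/30b to the remainder.
  leading term c: no divisor's leading term divides it; move 21/10c to the remainder.
  leading term 1: no divisor's leading term divides it; move -31/15 to the remainder.
  remainder -3/10b^2c - 3/2bc^2 + 2bc - 23/30b + 21/10c - 31/15 ≠ 0; add g_3 = -3/10b^2c - 3/2bc^2 + 2bc - 23/30b + 21/10c - 31/15 to the basis.

The other S-polynomials (S(f_1,g_3), S(f_2,g_3)) all reduce to 0 modulo the current basis, so we have a Gröbner basis.
Inter-reduce: drop elements whose leading term is divisible by another's, tail-reduce, and make monic.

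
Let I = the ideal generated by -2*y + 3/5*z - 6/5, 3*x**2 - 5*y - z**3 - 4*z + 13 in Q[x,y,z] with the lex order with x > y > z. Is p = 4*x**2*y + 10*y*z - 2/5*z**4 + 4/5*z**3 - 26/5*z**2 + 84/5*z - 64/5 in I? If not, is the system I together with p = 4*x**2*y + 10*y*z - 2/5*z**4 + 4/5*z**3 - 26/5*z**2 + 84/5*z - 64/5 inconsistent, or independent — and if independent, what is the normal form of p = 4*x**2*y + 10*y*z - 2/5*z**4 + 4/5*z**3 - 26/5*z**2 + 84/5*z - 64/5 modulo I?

4*x**2*y + 10*y*z - 2/5*z**4 + 4/5*z**3 - 26/5*z**2 + 84/5*z - 64/5 lies in I (it reduces to 0).

First compute the reduced Gröbner basis of I by Buchberger's algorithm.
f_1 = -2*y + 3/5*z - 6/5, LT = y.
f_2 = 3*x**2 - 5*y - z**3 - 4*z + 13, LT = x**2.

The S-polynomials (S(f_1,f_2)) all reduce to 0 modulo the current basis, so we have a Gröbner basis.
Inter-reduce: drop elements whose leading term is divisible by another's, tail-reduce, and make monic.
Reduced Gröbner basis: {x**2 - 1/3*z**3 - 11/6*z + 16/3, y - 3/10*z + 3/5}.
Label its elements g_1 = x**2 - 1/3*z**3 - 11/6*z + 16/3, g_2 = y - 3/10*z + 3/5.

Reduce p = 4*x**2*y + 10*y*z - 2/5*z**4 + 4/5*z**3 - 26/5*z**2 + 84/5*z - 64/5 modulo G:
  leading term x**2*y: subtract (4*y)·g_1 from 4*x**2*y + 10*y*z - 2/5*z**4 + 4/5*z**3 - 26/5*z**2 + 84/5*z - 64/5 → 4/3*y*z**3 + 52/3*y*z - 64/3*y - 2/5*z**4 + 4/5*z**3 - 26/5*z**2 + 84/5*z - 64/5
  leading term y*z**3: subtract (4/3*z**3)·g_2 from 4/3*y*z**3 + 52/3*y*z - 64/3*y - 2/5*z**4 + 4/5*z**3 - 26/5*z**2 + 84/5*z - 64/5 → 52/3*y*z - 64/3*y - 26/5*z**2 + 84/5*z - 64/5
  leading term y*z: subtract (52/3*z)·g_2 from 52/3*y*z - 64/3*y - 26/5*z**2 + 84/5*z - 64/5 → -64/3*y + 32/5*z - 64/5
  leading term y: subtract (-64/3)·g_2 from -64/3*y + 32/5*z - 64/5 → 0
  normal form = 0.
Since the normal form is 0, p ∈ I.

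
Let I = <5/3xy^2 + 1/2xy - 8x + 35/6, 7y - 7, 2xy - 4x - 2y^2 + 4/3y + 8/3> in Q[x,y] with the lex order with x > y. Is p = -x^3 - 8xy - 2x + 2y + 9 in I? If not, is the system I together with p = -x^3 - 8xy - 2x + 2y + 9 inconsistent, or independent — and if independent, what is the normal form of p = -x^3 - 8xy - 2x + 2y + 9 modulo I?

First compute the reduced Gröbner basis of I by Buchberger's algorithm.
f_1 = 5/3xy^2 + 1/2xy - 8x + 35/6, LT = xy^2.
f_2 = 7y - 7, LT = y.
f_3 = 2xy - 4x - 2y^2 + 4/3y + 8/3, LT = xy.

S(f_1,f_2): lcm = xy^2. S = 13/10xy - 24/5x + 7/2.
  leading term xy: subtract (13/70x)·f_2 from 13/10xy - 24/5x + 7/2 → -7/2x + 7/2
  leading term x: no divisor's leading term divides it; move -7/2x to the remainder.
  leading term 1: no divisor's leading term divides it; move 7/2 to the remainder.
  remainder -7/2x + 7/2 ≠ 0; add h_4 = -7/2x + 7/2 to the basis.

The other S-polynomials (S(f_1,f_3), S(f_2,f_3), S(f_1,h_4), S(f_2,h_4), S(f_3,h_4)) all reduce to 0 modulo the current basis, so we have a Gröbner basis.
Inter-reduce: drop elements whose leading term is divisible by another's, tail-reduce, and make monic.
Reduced Gröbner basis: {x - 1, y - 1}.
Label its elements g_1 = x - 1, g_2 = y - 1.

Reduce p = -x^3 - 8xy - 2x + 2y + 9 modulo G:
  leading term x^3: subtract (-x^2)·g_1 from -x^3 - 8xy - 2x + 2y + 9 → -x^2 - 8xy - 2x + 2y + 9
  leading term x^2: subtract (-x)·g_1 from -x^2 - 8xy - 2x + 2y + 9 → -8xy - 3x + 2y + 9
  leading term xy: subtract (-8y)·g_1 from -8xy - 3x + 2y + 9 → -3x - 6y + 9
  leading term x: subtract (-3)·g_1 from -3x - 6y + 9 → -6y + 6
  leading term y: subtract (-6)·g_2 from -6y + 6 → 0
  normal form = 0.
Since the normal form is 0, p ∈ I.

-x^3 - 8xy - 2x + 2y + 9 lies in I (it reduces to 0).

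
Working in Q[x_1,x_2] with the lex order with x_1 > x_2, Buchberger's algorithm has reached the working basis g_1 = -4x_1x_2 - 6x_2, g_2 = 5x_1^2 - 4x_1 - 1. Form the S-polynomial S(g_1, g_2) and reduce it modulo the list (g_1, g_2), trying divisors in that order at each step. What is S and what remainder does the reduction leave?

S(g_1, g_2) = 23/10x_1x_2 + 1/5x_2; remainder on division = -13/4x_2.

lcm(LM(g_1), LM(g_2)) = x_1^2x_2.
S = (lcm/LT(g_1))·g_1 − (lcm/LT(g_2))·g_2 = 23/10x_1x_2 + 1/5x_2.
Reduce S modulo (g_1, g_2) in that order:
  leading term x_1x_2: subtract (-23/40)·g_1 from 23/10x_1x_2 + 1/5x_2 → -13/4x_2
  leading term x_2: no divisor's leading term divides it; move -13/4x_2 to the remainder.
The remainder -13/4x_2 is nonzero, so it would be added as the next basis element.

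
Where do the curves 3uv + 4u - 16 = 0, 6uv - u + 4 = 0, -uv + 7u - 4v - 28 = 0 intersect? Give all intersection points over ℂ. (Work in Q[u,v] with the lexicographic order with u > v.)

Compute a lex Gröbner basis by Buchberger's algorithm.
f_1 = 3uv + 4u - 16, LT = uv.
f_2 = 6uv - u + 4, LT = uv.
f_3 = -uv + 7u - 4v - 28, LT = uv.

S(f_1,f_2): lcm = uv. S = 3/2u - 6.
  leading term u: no divisor's leading term divides it; move 3/2u to the remainder.
  leading term 1: no divisor's leading term divides it; move -6 to the remainder.
  remainder 3/2u - 6 ≠ 0; add h_4 = 3/2u - 6 to the basis.

S(f_1,f_3): lcm = uv. S = 25/3u - 4v - 100/3.
  leading term u: subtract (50/9)·h_4 from 25/3u - 4v - 100/3 → -4v
  leading term v: no divisor's leading term divides it; move -4v to the remainder.
  remainder -4v ≠ 0; add h_5 = -4v to the basis.

The other S-polynomials (S(f_2,f_3), S(f_1,h_4), S(f_2,h_4), S(f_3,h_4), S(f_1,h_5), S(f_2,h_5), S(f_3,h_5), S(h_4,h_5)) all reduce to 0 modulo the current basis, so we have a Gröbner basis.
Inter-reduce: drop elements whose leading term is divisible by another's, tail-reduce, and make monic.
Reduced Gröbner basis: {u - 4, v}.

A lex Gröbner basis eliminates variables successively. Here v depends only on v, with roots {0}; lifting each root through the earlier basis elements recovers the full solutions.
  v = 0: the earlier basis element becomes u - 4 = 0, giving u = 4 — point (4, 0).

{(4, 0)}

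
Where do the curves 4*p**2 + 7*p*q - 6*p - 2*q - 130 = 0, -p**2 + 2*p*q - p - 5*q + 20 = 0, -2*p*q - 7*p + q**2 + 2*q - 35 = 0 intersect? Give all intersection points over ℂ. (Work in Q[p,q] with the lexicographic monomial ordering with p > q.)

{(-5, 0)}

Compute a lex Gröbner basis by Buchberger's algorithm.
f_1 = 4*p**2 + 7*p*q - 6*p - 2*q - 130, LT = p**2.
f_2 = -p**2 + 2*p*q - p - 5*q + 20, LT = p**2.
f_3 = -2*p*q - 7*p + q**2 + 2*q - 35, LT = p*q.

S(f_1,f_2): lcm = p**2. S = 15/4*p*q - 5/2*p - 11/2*q - 25/2.
  leading term p*q: subtract (-15/8)·f_3 from 15/4*p*q - 5/2*p - 11/2*q - 25/2 → -125/8*p + 15/8*q**2 - 7/4*q - 625/8
  leading term p: no divisor's leading term divides it; move -125/8*p to the remainder.
  leading term q**2: no divisor's leading term divides it; move 15/8*q**2 to the remainder.
  leading term q: no divisor's leading term divides it; move -7/4*q to the remainder.
  leading term 1: no divisor's leading term divides it; move -625/8 to the remainder.
  remainder -125/8*p + 15/8*q**2 - 7/4*q - 625/8 ≠ 0; add h_4 = -125/8*p + 15/8*q**2 - 7/4*q - 625/8 to the basis.

S(f_1,f_3): lcm = p**2*q. S = -7/2*p**2 + 9/4*p*q**2 - 1/2*p*q - 35/2*p - 1/2*q**2 - 65/2*q.
  leading term p**2: subtract (-7/8)·f_1 from -7/2*p**2 + 9/4*p*q**2 - 1/2*p*q - 35/2*p - 1/2*q**2 - 65/2*q → 9/4*p*q**2 + 45/8*p*q - 91/4*p - 1/2*q**2 - 137/4*q - 455/4
  leading term p*q**2: subtract (-9/8*q)·f_3 from 9/4*p*q**2 + 45/8*p*q - 91/4*p - 1/2*q**2 - 137/4*q - 455/4 → -9/4*p*q - 91/4*p + 9/8*q**3 + 7/4*q**2 - 589/8*q - 455/4
  leading term p*q: subtract (9/8)·f_3 from -9/4*p*q - 91/4*p + 9/8*q**3 + 7/4*q**2 - 589/8*q - 455/4 → -119/8*p + 9/8*q**3 + 5/8*q**2 - 607/8*q - 595/8
  leading term p: subtract (119/125)·h_4 from -119/8*p + 9/8*q**3 + 5/8*q**2 - 607/8*q - 595/8 → 9/8*q**3 - 29/25*q**2 - 74209/1000*q
  leading term q**3: no divisor's leading term divides it; move 9/8*q**3 to the remainder.
  leading term q**2: no divisor's leading term divides it; move -29/25*q**2 to the remainder.
  leading term q: no divisor's leading term divides it; move -74209/1000*q to the remainder.
  remainder 9/8*q**3 - 29/25*q**2 - 74209/1000*q ≠ 0; add h_5 = 9/8*q**3 - 29/25*q**2 - 74209/1000*q to the basis.

S(f_2,f_3): lcm = p**2*q. S = -7/2*p**2 - 3/2*p*q**2 + 2*p*q - 35/2*p + 5*q**2 - 20*q.
  leading term p**2: subtract (-7/8)·f_1 from -7/2*p**2 - 3/2*p*q**2 + 2*p*q - 35/2*p + 5*q**2 - 20*q → -3/2*p*q**2 + 65/8*p*q - 91/4*p + 5*q**2 - 87/4*q - 455/4
  leading term p*q**2: subtract (3/4*q)·f_3 from -3/2*p*q**2 + 65/8*p*q - 91/4*p + 5*q**2 - 87/4*q - 455/4 → 107/8*p*q - 91/4*p - 3/4*q**3 + 7/2*q**2 + 9/2*q - 455/4
  leading term p*q: subtract (-107/16)·f_3 from 107/8*p*q - 91/4*p - 3/4*q**3 + 7/2*q**2 + 9/2*q - 455/4 → -1113/16*p - 3/4*q**3 + 163/16*q**2 + 143/8*q - 5565/16
  leading term p: subtract (1113/250)·h_4 from -1113/16*p - 3/4*q**3 + 163/16*q**2 + 143/8*q - 5565/16 → -3/4*q**3 + 46/25*q**2 + 12833/500*q
  leading term q**3: subtract (-2/3)·h_5 from -3/4*q**3 + 46/25*q**2 + 12833/500*q → 16/15*q**2 - 3571/150*q
  leading term q**2: no divisor's leading term divides it; move 16/15*q**2 to the remainder.
  leading term q: no divisor's leading term divides it; move -3571/150*q to the remainder.
  remainder 16/15*q**2 - 3571/150*q ≠ 0; add h_6 = 16/15*q**2 - 3571/150*q to the basis.

S(f_1,h_4): lcm = p**2. S = 3/25*p*q**2 + 819/500*p*q - 13/2*p - 1/2*q - 65/2.
  leading term p*q**2: subtract (-3/50*q)·f_3 from 3/25*p*q**2 + 819/500*p*q - 13/2*p - 1/2*q - 65/2 → 609/500*p*q - 13/2*p + 3/50*q**3 + 3/25*q**2 - 13/5*q - 65/2
  leading term p*q: subtract (-609/1000)·f_3 from 609/500*p*q - 13/2*p + 3/50*q**3 + 3/25*q**2 - 13/5*q - 65/2 → -10763/1000*p + 3/50*q**3 + 729/1000*q**2 - 691/500*q - 10763/200
  leading term p: subtract (10763/15625)·h_4 from -10763/1000*p + 3/50*q**3 + 729/1000*q**2 - 691/500*q - 10763/200 → 3/50*q**3 - 1758/3125*q**2 - 5517/31250*q
  leading term q**3: subtract (4/75)·h_5 from 3/50*q**3 - 1758/3125*q**2 - 5517/31250*q → -4694/9375*q**2 + 177247/46875*q
  leading term q**2: subtract (-2347/5000)·h_6 from -4694/9375*q**2 + 177247/46875*q → -369679/50000*q
  leading term q: no divisor's leading term divides it; move -369679/50000*q to the remainder.
  remainder -369679/50000*q ≠ 0; add h_7 = -369679/50000*q to the basis.

The other S-polynomials (S(f_2,h_4), S(f_3,h_4), S(f_1,h_5), S(f_2,h_5), S(f_3,h_5), S(h_4,h_5), S(f_1,h_6), S(f_2,h_6), S(f_3,h_6), S(h_4,h_6), S(h_5,h_6), S(f_1,h_7), S(f_2,h_7), S(f_3,h_7), S(h_4,h_7), S(h_5,h_7), S(h_6,h_7)) all reduce to 0 modulo the current basis, so we have a Gröbner basis.
Inter-reduce: drop elements whose leading term is divisible by another's, tail-reduce, and make monic.
Reduced Gröbner basis: {p + 5, q}.

Since the basis is lex-ordered, q is univariate in q. Its roots are {0}. Back-substituting each root into the other basis elements fixes the other coordinates.
  q = 0: the earlier basis element becomes p + 5 = 0, giving p = -5 — point (-5, 0).
This is the nonlinear analogue of row-reducing a linear system.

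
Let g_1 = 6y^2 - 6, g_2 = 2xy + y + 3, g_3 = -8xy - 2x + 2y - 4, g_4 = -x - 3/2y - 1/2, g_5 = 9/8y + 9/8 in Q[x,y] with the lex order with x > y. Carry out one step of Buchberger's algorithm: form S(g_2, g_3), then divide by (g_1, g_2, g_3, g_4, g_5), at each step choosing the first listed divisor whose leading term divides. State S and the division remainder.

lcm(LM(g_2), LM(g_3)) = xy.
S = (lcm/LT(g_2))·g_2 − (lcm/LT(g_3))·g_3 = -1/4x + 3/4y + 1.
Reduce S modulo (g_1, g_2, g_3, g_4, g_5) in that order:
  leading term x: subtract (1/4)·g_4 from -1/4x + 3/4y + 1 → 9/8y + 9/8
  leading term y: subtract (1)·g_5 from 9/8y + 9/8 → 0
The remainder is 0, so this S-polynomial contributes no new basis element.
An S-polynomial is built so that the two leading terms cancel; whether anything survives reduction is exactly the Gröbner-basis criterion.

S(g_2, g_3) = -1/4x + 3/4y + 1; remainder on division = 0.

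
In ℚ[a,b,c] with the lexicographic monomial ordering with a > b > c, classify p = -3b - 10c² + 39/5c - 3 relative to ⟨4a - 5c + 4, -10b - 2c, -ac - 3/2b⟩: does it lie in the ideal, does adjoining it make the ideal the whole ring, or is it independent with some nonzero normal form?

Adjoining -3b - 10c² + 39/5c - 3 makes the ideal the whole ring: the system is inconsistent.

First compute the reduced Gröbner basis of I by Buchberger's algorithm.
f_1 = 4a - 5c + 4, LT = a.
f_2 = -10b - 2c, LT = b.
f_3 = -ac - 3/2b, LT = ac.

S(f_1,f_3): lcm = ac. S = -3/2b - 5/4c² + c.
  leading term b: subtract (3/20)·f_2 from -3/2b - 5/4c² + c → -5/4c² + 13/10c
  leading term c²: no divisor's leading term divides it; move -5/4c² to the remainder.
  leading term c: no divisor's leading term divides it; move 13/10c to the remainder.
  remainder -5/4c² + 13/10c ≠ 0; add h_4 = -5/4c² + 13/10c to the basis.

The other S-polynomials (S(f_1,f_2), S(f_2,f_3), S(f_1,h_4), S(f_2,h_4), S(f_3,h_4)) all reduce to 0 modulo the current basis, so we have a Gröbner basis.
Inter-reduce: drop elements whose leading term is divisible by another's, tail-reduce, and make monic.
Reduced Gröbner basis: {a - 5/4c + 1, b + ⅕c, c² - 26/25c}.
Label its elements g_1 = a - 5/4c + 1, g_2 = b + ⅕c, g_3 = c² - 26/25c.

Reduce p = -3b - 10c² + 39/5c - 3 modulo G:
  leading term b: subtract (-3)·g_2 from -3b - 10c² + 39/5c - 3 → -10c² + 42/5c - 3
  leading term c²: subtract (-10)·g_3 from -10c² + 42/5c - 3 → -2c - 3
  leading term c: no divisor's leading term divides it; move -2c to the remainder.
  leading term 1: no divisor's leading term divides it; move -3 to the remainder.
  normal form = -2c - 3.
The normal form is nonzero, so p ∉ I. Since p minus its normal form lies in I, I + (p) = I + (r) where r = -2c - 3; decide whether this ideal is the whole ring.
Run Buchberger on G together with r (pairs among the g_i already reduce to 0 since G is a Gröbner basis):
g_1 = a - 5/4c + 1, LT = a.
g_2 = b + ⅕c, LT = b.
g_3 = c² - 26/25c, LT = c².
r = -2c - 3, LT = c.

S(g_3,r): lcm = c². S = -127/50c.
  leading term c: subtract (127/100)·r from -127/50c → 381/100
  leading term 1: no divisor's leading term divides it; move 381/100 to the remainder.
  remainder 381/100 ≠ 0; add m_5 = 381/100 to the basis.

The other S-polynomials (S(g_1,g_2), S(g_1,g_3), S(g_1,r), S(g_2,g_3), S(g_2,r), S(g_1,m_5), S(g_2,m_5), S(g_3,m_5), S(r,m_5)) all reduce to 0 modulo the current basis, so we have a Gröbner basis.
Inter-reduce: drop elements whose leading term is divisible by another's, tail-reduce, and make monic.
Reduced Gröbner basis: {1}.
The reduced Gröbner basis of I + (p) is {1}: the ideal is the whole ring, so the enlarged system has no common solution — adjoining p is inconsistent.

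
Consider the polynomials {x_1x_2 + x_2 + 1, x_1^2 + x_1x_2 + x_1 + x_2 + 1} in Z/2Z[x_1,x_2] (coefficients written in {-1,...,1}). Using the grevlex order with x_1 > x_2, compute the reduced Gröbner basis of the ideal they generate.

Buchberger's algorithm terminates because the ascending chain of leading-term ideals stabilizes.

f_1 = x_1x_2 + x_2 + 1, LT = x_1x_2.
f_2 = x_1^2 + x_1x_2 + x_1 + x_2 + 1, LT = x_1^2.

S(f_1,f_2): lcm = x_1^2x_2. S = x_1x_2^2 + x_2^2 + x_1 + x_2.
  reduce S modulo (f_1, f_2):
  remainder x_1 ≠ 0; add g_3 = x_1 to the basis.

S(f_1,g_3): lcm = x_1x_2. S = x_2 + 1.
  reduce S modulo (f_1, f_2, g_3):
  remainder x_2 + 1 ≠ 0; add g_4 = x_2 + 1 to the basis.

The other S-polynomials (S(f_2,g_3), S(f_1,g_4), S(f_2,g_4), S(g_3,g_4)) all reduce to 0 modulo the current basis, so we have a Gröbner basis.
Inter-reduce: drop elements whose leading term is divisible by another's, tail-reduce, and make monic.

G = {x_1, x_2 + 1}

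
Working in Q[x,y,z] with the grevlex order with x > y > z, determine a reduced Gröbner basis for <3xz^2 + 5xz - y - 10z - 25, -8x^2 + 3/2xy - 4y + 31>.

f_1 = 3xz^2 + 5xz - y - 10z - 25, LT = xz^2.
f_2 = -8x^2 + 3/2xy - 4y + 31, LT = x^2.

S(f_1,f_2): lcm = x^2z^2. S = 3/16xyz^2 + 5/3x^2z - 1/2yz^2 - 1/3xy - 10/3xz + 31/8z^2 - 25/3x.
  leading term xyz^2: subtract (1/16y)·f_1 from 3/16xyz^2 + 5/3x^2z - 1/2yz^2 - 1/3xy - 10/3xz + 31/8z^2 - 25/3x → 5/3x^2z - 5/16xyz - 1/2yz^2 - 1/3xy + 1/16y^2 - 10/3xz + 5/8yz + 31/8z^2 - 25/3x + 25/16y
  leading term x^2z: subtract (-5/24z)·f_2 from 5/3x^2z - 5/16xyz - 1/2yz^2 - 1/3xy + 1/16y^2 - 10/3xz + 5/8yz + 31/8z^2 - 25/3x + 25/16y → -1/2yz^2 - 1/3xy + 1/16y^2 - 10/3xz - 5/24yz + 31/8z^2 - 25/3x + 25/16y + 155/24z
  leading term yz^2: no divisor's leading term divides it; move -1/2yz^2 to the remainder.
  leading term xy: no divisor's leading term divides it; move -1/3xy to the remainder.
  leading term y^2: no divisor's leading term divides it; move 1/16y^2 to the remainder.
  leading term xz: no divisor's leading term divides it; move -10/3xz to the remainder.
  leading term yz: no divisor's leading term divides it; move -5/24yz to the remainder.
  leading term z^2: no divisor's leading term divides it; move 31/8z^2 to the remainder.
  leading term x: no divisor's leading term divides it; move -25/3x to the remainder.
  leading term y: no divisor's leading term divides it; move 25/16y to the remainder.
  leading term z: no divisor's leading term divides it; move 155/24z to the remainder.
  remainder -1/2yz^2 - 1/3xy + 1/16y^2 - 10/3xz - 5/24yz + 31/8z^2 - 25/3x + 25/16y + 155/24z ≠ 0; add g_3 = -1/2yz^2 - 1/3xy + 1/16y^2 - 10/3xz - 5/24yz + 31/8z^2 - 25/3x + 25/16y + 155/24z to the basis.

The other S-polynomials (S(f_1,g_3), S(f_2,g_3)) all reduce to 0 modulo the current basis, so we have a Gröbner basis.

G = {xz^2 + 5/3xz - 1/3y - 10/3z - 25/3, yz^2 + 2/3xy - 1/8y^2 + 20/3xz + 5/12yz - 31/4z^2 + 50/3x - 25/8y - 155/12z, x^2 - 3/16xy + 1/2y - 31/8}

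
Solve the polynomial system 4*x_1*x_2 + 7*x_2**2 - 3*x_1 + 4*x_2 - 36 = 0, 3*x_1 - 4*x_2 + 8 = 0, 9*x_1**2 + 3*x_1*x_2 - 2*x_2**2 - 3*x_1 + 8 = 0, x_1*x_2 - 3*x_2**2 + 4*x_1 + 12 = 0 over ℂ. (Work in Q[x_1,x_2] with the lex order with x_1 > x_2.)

Compute a lex Gröbner basis by Buchberger's algorithm.
f_1 = 4*x_1*x_2 - 3*x_1 + 7*x_2**2 + 4*x_2 - 36, LT = x_1*x_2.
f_2 = 3*x_1 - 4*x_2 + 8, LT = x_1.
f_3 = 9*x_1**2 + 3*x_1*x_2 - 3*x_1 - 2*x_2**2 + 8, LT = x_1**2.
f_4 = x_1*x_2 + 4*x_1 - 3*x_2**2 + 12, LT = x_1*x_2.

S(f_1,f_2): lcm = x_1*x_2. S = -3/4*x_1 + 37/12*x_2**2 - 5/3*x_2 - 9.
  leading term x_1: subtract (-1/4)·f_2 from -3/4*x_1 + 37/12*x_2**2 - 5/3*x_2 - 9 → 37/12*x_2**2 - 8/3*x_2 - 7
  leading term x_2**2: no divisor's leading term divides it; move 37/12*x_2**2 to the remainder.
  leading term x_2: no divisor's leading term divides it; move -8/3*x_2 to the remainder.
  leading term 1: no divisor's leading term divides it; move -7 to the remainder.
  remainder 37/12*x_2**2 - 8/3*x_2 - 7 ≠ 0; add h_5 = 37/12*x_2**2 - 8/3*x_2 - 7 to the basis.

S(f_1,f_3): lcm = x_1**2*x_2. S = -3/4*x_1**2 + 17/12*x_1*x_2**2 + 4/3*x_1*x_2 - 9*x_1 + 2/9*x_2**3 - 8/9*x_2.
  leading term x_1**2: subtract (-1/4*x_1)·f_2 from -3/4*x_1**2 + 17/12*x_1*x_2**2 + 4/3*x_1*x_2 - 9*x_1 + 2/9*x_2**3 - 8/9*x_2 → 17/12*x_1*x_2**2 + 1/3*x_1*x_2 - 7*x_1 + 2/9*x_2**3 - 8/9*x_2
  leading term x_1*x_2**2: subtract (17/48*x_2)·f_1 from 17/12*x_1*x_2**2 + 1/3*x_1*x_2 - 7*x_1 + 2/9*x_2**3 - 8/9*x_2 → 67/48*x_1*x_2 - 7*x_1 - 325/144*x_2**3 - 17/12*x_2**2 + 427/36*x_2
  leading term x_1*x_2: subtract (67/192)·f_1 from 67/48*x_1*x_2 - 7*x_1 - 325/144*x_2**3 - 17/12*x_2**2 + 427/36*x_2 → -381/64*x_1 - 325/144*x_2**3 - 247/64*x_2**2 + 1507/144*x_2 + 201/16
  leading term x_1: subtract (-127/64)·f_2 from -381/64*x_1 - 325/144*x_2**3 - 247/64*x_2**2 + 1507/144*x_2 + 201/16 → -325/144*x_2**3 - 247/64*x_2**2 + 91/36*x_2 + 455/16
  leading term x_2**3: subtract (-325/444*x_2)·h_5 from -325/144*x_2**3 - 247/64*x_2**2 + 91/36*x_2 + 455/16 → -123851/21312*x_2**2 - 1729/666*x_2 + 455/16
  leading term x_2**2: subtract (-123851/65712)·h_5 from -123851/21312*x_2**2 - 1729/666*x_2 + 455/16 → -31304/4107*x_2 + 62608/4107
  leading term x_2: no divisor's leading term divides it; move -31304/4107*x_2 to the remainder.
  leading term 1: no divisor's leading term divides it; move 62608/4107 to the remainder.
  remainder -31304/4107*x_2 + 62608/4107 ≠ 0; add h_6 = -31304/4107*x_2 + 62608/4107 to the basis.

The other S-polynomials (S(f_1,f_4), S(f_2,f_3), S(f_2,f_4), S(f_3,f_4), S(f_1,h_5), S(f_2,h_5), S(f_3,h_5), S(f_4,h_5), S(f_1,h_6), S(f_2,h_6), S(f_3,h_6), S(f_4,h_6), S(h_5,h_6)) all reduce to 0 modulo the current basis, so we have a Gröbner basis.
Inter-reduce: drop elements whose leading term is divisible by another's, tail-reduce, and make monic.
Reduced Gröbner basis: {x_1, x_2 - 2}.

A lex Gröbner basis eliminates variables successively. Here x_2 - 2 depends only on x_2, with roots {2}; lifting each root through the earlier basis elements recovers the full solutions.
  x_2 = 2: the earlier basis element becomes x_1 = 0, giving x_1 = 0 — point (0, 2).
Check: every point annihilates each of the original generators.

{(0, 2)}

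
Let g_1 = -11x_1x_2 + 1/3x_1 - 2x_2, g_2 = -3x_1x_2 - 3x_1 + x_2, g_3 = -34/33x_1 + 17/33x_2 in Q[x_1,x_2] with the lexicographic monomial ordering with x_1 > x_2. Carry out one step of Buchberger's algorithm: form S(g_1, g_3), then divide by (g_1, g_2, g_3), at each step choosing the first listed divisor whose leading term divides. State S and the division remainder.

lcm(LM(g_1), LM(g_3)) = x_1x_2.
S = (lcm/LT(g_1))·g_1 − (lcm/LT(g_3))·g_3 = -1/33x_1 + 1/2x_2^2 + 2/11x_2.
Reduce S modulo (g_1, g_2, g_3) in that order:
  leading term x_1: subtract (1/34)·g_3 from -1/33x_1 + 1/2x_2^2 + 2/11x_2 → 1/2x_2^2 + 1/6x_2
  leading term x_2^2: no divisor's leading term divides it; move 1/2x_2^2 to the remainder.
  leading term x_2: no divisor's leading term divides it; move 1/6x_2 to the remainder.
The remainder 1/2x_2^2 + 1/6x_2 is nonzero, so it would be added as the next basis element.
This is the inner loop of Buchberger's algorithm — each nonzero remainder becomes a new basis element.

S(g_1, g_3) = -1/33x_1 + 1/2x_2^2 + 2/11x_2; remainder on division = 1/2x_2^2 + 1/6x_2.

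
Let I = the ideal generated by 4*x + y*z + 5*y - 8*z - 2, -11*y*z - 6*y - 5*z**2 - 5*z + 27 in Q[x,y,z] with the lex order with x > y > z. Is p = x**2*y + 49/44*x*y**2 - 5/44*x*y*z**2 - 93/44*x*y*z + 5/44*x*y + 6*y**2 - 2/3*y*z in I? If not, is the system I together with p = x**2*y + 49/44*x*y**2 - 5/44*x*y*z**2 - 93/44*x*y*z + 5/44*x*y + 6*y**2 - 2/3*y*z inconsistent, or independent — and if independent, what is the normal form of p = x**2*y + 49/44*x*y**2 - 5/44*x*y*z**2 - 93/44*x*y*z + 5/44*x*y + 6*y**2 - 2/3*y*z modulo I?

x**2*y + 49/44*x*y**2 - 5/44*x*y*z**2 - 93/44*x*y*z + 5/44*x*y + 6*y**2 - 2/3*y*z is independent of I; its normal form modulo I is 6*y**2 + 4/11*y + 10/33*z**2 + 10/33*z - 18/11.

First compute the reduced Gröbner basis of I by Buchberger's algorithm.
f_1 = 4*x + y*z + 5*y - 8*z - 2, LT = x.
f_2 = -11*y*z - 6*y - 5*z**2 - 5*z + 27, LT = y*z.

The S-polynomials (S(f_1,f_2)) all reduce to 0 modulo the current basis, so we have a Gröbner basis.
Inter-reduce: drop elements whose leading term is divisible by another's, tail-reduce, and make monic.
Reduced Gröbner basis: {x + 49/44*y - 5/44*z**2 - 93/44*z + 5/44, y*z + 6/11*y + 5/11*z**2 + 5/11*z - 27/11}.
Label its elements g_1 = x + 49/44*y - 5/44*z**2 - 93/44*z + 5/44, g_2 = y*z + 6/11*y + 5/11*z**2 + 5/11*z - 27/11.

Reduce p = x**2*y + 49/44*x*y**2 - 5/44*x*y*z**2 - 93/44*x*y*z + 5/44*x*y + 6*y**2 - 2/3*y*z modulo G:
  leading term x**2*y: subtract (x*y)·g_1 from x**2*y + 49/44*x*y**2 - 5/44*x*y*z**2 - 93/44*x*y*z + 5/44*x*y + 6*y**2 - 2/3*y*z → 6*y**2 - 2/3*y*z
  leading term y**2: no divisor's leading term divides it; move 6*y**2 to the remainder.
  leading term y*z: subtract (-2/3)·g_2 from -2/3*y*z → 4/11*y + 10/33*z**2 + 10/33*z - 18/11
  leading term y: no divisor's leading term divides it; move 4/11*y to the remainder.
  leading term z**2: no divisor's leading term divides it; move 10/33*z**2 to the remainder.
  leading term z: no divisor's leading term divides it; move 10/33*z to the remainder.
  leading term 1: no divisor's leading term divides it; move -18/11 to the remainder.
  normal form = 6*y**2 + 4/11*y + 10/33*z**2 + 10/33*z - 18/11.
The normal form is nonzero, so p ∉ I. Since p minus its normal form lies in I, I + (p) = I + (r) where r = 6*y**2 + 4/11*y + 10/33*z**2 + 10/33*z - 18/11; decide whether this ideal is the whole ring.
Run Buchberger on G together with r (pairs among the g_i already reduce to 0 since G is a Gröbner basis):
g_1 = x + 49/44*y - 5/44*z**2 - 93/44*z + 5/44, LT = x.
g_2 = y*z + 6/11*y + 5/11*z**2 + 5/11*z - 27/11, LT = y*z.
r = 6*y**2 + 4/11*y + 10/33*z**2 + 10/33*z - 18/11, LT = y**2.

S(g_2,r): lcm = y**2*z. S = 6/11*y**2 + 5/11*y*z**2 + 13/33*y*z - 27/11*y - 5/99*z**3 - 5/99*z**2 + 3/11*z.
  leading term y**2: subtract (1/11)·r from 6/11*y**2 + 5/11*y*z**2 + 13/33*y*z - 27/11*y - 5/99*z**3 - 5/99*z**2 + 3/11*z → 5/11*y*z**2 + 13/33*y*z - 301/121*y - 5/99*z**3 - 85/1089*z**2 + 89/363*z + 18/121
  leading term y*z**2: subtract (5/11*z)·g_2 from 5/11*y*z**2 + 13/33*y*z - 301/121*y - 5/99*z**3 - 85/1089*z**2 + 89/363*z + 18/121 → 53/363*y*z - 301/121*y - 280/1089*z**3 - 310/1089*z**2 + 494/363*z + 18/121
  leading term y*z: subtract (53/363)·g_2 from 53/363*y*z - 301/121*y - 280/1089*z**3 - 310/1089*z**2 + 494/363*z + 18/121 → -3417/1331*y - 280/1089*z**3 - 4205/11979*z**2 + 1723/1331*z + 675/1331
  leading term y: no divisor's leading term divides it; move -3417/1331*y to the remainder.
  leading term z**3: no divisor's leading term divides it; move -280/1089*z**3 to the remainder.
  leading term z**2: no divisor's leading term divides it; move -4205/11979*z**2 to the remainder.
  leading term z: no divisor's leading term divides it; move 1723/1331*z to the remainder.
  leading term 1: no divisor's leading term divides it; move 675/1331 to the remainder.
  remainder -3417/1331*y - 280/1089*z**3 - 4205/11979*z**2 + 1723/1331*z + 675/1331 ≠ 0; add m_4 = -3417/1331*y - 280/1089*z**3 - 4205/11979*z**2 + 1723/1331*z + 675/1331 to the basis.

S(g_2,m_4): lcm = y*z. S = 6/11*y - 3080/30753*z**4 - 4205/30753*z**3 + 36038/37587*z**2 + 8170/12529*z - 27/11.
  leading term y: subtract (-242/1139)·m_4 from 6/11*y - 3080/30753*z**4 - 4205/30753*z**3 + 36038/37587*z**2 + 8170/12529*z - 27/11 → -3080/30753*z**4 - 5885/30753*z**3 + 9064/10251*z**2 + 1056/1139*z - 2673/1139
  leading term z**4: no divisor's leading term divides it; move -3080/30753*z**4 to the remainder.
  leading term z**3: no divisor's leading term divides it; move -5885/30753*z**3 to the remainder.
  leading term z**2: no divisor's leading term divides it; move 9064/10251*z**2 to the remainder.
  leading term z: no divisor's leading term divides it; move 1056/1139*z to the remainder.
  leading term 1: no divisor's leading term divides it; move -2673/1139 to the remainder.
  remainder -3080/30753*z**4 - 5885/30753*z**3 + 9064/10251*z**2 + 1056/1139*z - 2673/1139 ≠ 0; add m_5 = -3080/30753*z**4 - 5885/30753*z**3 + 9064/10251*z**2 + 1056/1139*z - 2673/1139 to the basis.

The other S-polynomials (S(g_1,g_2), S(g_1,r), S(g_1,m_4), S(r,m_4), S(g_1,m_5), S(g_2,m_5), S(r,m_5), S(m_4,m_5)) all reduce to 0 modulo the current basis, so we have a Gröbner basis.
Inter-reduce: drop elements whose leading term is divisible by another's, tail-reduce, and make monic.
Reduced Gröbner basis: {x - 3430/30753*z**3 - 16355/61506*z**2 - 10607/6834*z + 380/1139, y + 3080/30753*z**3 + 4205/30753*z**2 - 1723/3417*z - 225/1139, z**4 + 107/56*z**3 - 309/35*z**2 - 324/35*z + 6561/280}.
The reduced Gröbner basis of I + (p) is {x - 3430/30753*z**3 - 16355/61506*z**2 - 10607/6834*z + 380/1139, y + 3080/30753*z**3 + 4205/30753*z**2 - 1723/3417*z - 225/1139, z**4 + 107/56*z**3 - 309/35*z**2 - 324/35*z + 6561/280} ≠ {1}, a proper ideal, so the enlarged system stays consistent: p is independent of I, with normal form 6*y**2 + 4/11*y + 10/33*z**2 + 10/33*z - 18/11.

The remainder on division by a Gröbner basis is unique — it is the normal form.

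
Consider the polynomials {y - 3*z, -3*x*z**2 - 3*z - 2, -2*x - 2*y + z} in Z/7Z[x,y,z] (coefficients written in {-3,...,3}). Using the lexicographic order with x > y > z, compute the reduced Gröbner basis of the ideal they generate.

The reduced Gröbner basis is the canonical form of the ideal for this ordering.

f_1 = y - 3*z, LT = y.
f_2 = -3*x*z**2 - 3*z - 2, LT = x*z**2.
f_3 = -2*x - 2*y + z, LT = x.

S(f_1,f_2): leading monomials are coprime, so the S-polynomial reduces to 0 (Buchberger's first criterion).
S(f_1,f_3): leading monomials are coprime, so the S-polynomial reduces to 0 (Buchberger's first criterion).
S(f_2,f_3): lcm = x*z**2. S = -y*z**2 - 3*z**3 + z + 3.
  leading term y*z**2: subtract (-z**2)·f_1 from -y*z**2 - 3*z**3 + z + 3 → z**3 + z + 3
  leading term z**3: no divisor's leading term divides it; move z**3 to the remainder.
  leading term z: no divisor's leading term divides it; move z to the remainder.
  leading term 1: no divisor's leading term divides it; move 3 to the remainder.
  remainder z**3 + z + 3 ≠ 0; add g_4 = z**3 + z + 3 to the basis.

S(f_1,g_4): leading monomials are coprime, so the S-polynomial reduces to 0 (Buchberger's first criterion).
S(f_2,g_4): lcm = x*z**3. S = -x*z - 3*x + z**2 + 3*z.
  leading term x*z: subtract (-3*z)·f_3 from -x*z - 3*x + z**2 + 3*z → -3*x + y*z - 3*z**2 + 3*z
  leading term x: subtract (-2)·f_3 from -3*x + y*z - 3*z**2 + 3*z → y*z + 3*y - 3*z**2 - 2*z
  leading term y*z: subtract (z)·f_1 from y*z + 3*y - 3*z**2 - 2*z → 3*y - 2*z
  leading term y: subtract (3)·f_1 from 3*y - 2*z → 0
  remainder 0.

S(f_3,g_4): leading monomials are coprime, so the S-polynomial reduces to 0 (Buchberger's first criterion).
Every S-polynomial of the final basis reduces to 0, so we have a Gröbner basis.
Inter-reduce: drop elements whose leading term is divisible by another's, tail-reduce, and make monic.

G = {x - z, y - 3*z, z**3 + z + 3}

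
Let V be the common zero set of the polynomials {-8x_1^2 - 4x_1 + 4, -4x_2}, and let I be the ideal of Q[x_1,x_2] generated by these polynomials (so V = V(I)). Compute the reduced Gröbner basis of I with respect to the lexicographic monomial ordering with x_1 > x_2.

G = {x_1^2 + 1/2x_1 - 1/2, x_2}

f_1 = -8x_1^2 - 4x_1 + 4, LT = x_1^2.
f_2 = -4x_2, LT = x_2.

S(f_1,f_2): leading monomials are coprime, so the S-polynomial reduces to 0 (Buchberger's first criterion).
Every S-polynomial of the final basis reduces to 0, so we have a Gröbner basis.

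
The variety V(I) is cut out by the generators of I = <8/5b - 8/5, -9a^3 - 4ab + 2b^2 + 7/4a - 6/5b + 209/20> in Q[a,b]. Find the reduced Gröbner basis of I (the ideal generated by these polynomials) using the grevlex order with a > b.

G = {a^3 + 1/4a - 5/4, b - 1}

f_1 = 8/5b - 8/5, LT = b.
f_2 = -9a^3 - 4ab + 2b^2 + 7/4a - 6/5b + 209/20, LT = a^3.

The S-polynomials (S(f_1,f_2)) all reduce to 0 modulo the current basis, so we have a Gröbner basis.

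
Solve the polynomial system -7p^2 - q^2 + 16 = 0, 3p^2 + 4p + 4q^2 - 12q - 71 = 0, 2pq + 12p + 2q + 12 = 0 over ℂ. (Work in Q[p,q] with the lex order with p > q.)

{(-1, -3)}

Compute a lex Gröbner basis by Buchberger's algorithm.
f_1 = -7p^2 - q^2 + 16, LT = p^2.
f_2 = 3p^2 + 4p + 4q^2 - 12q - 71, LT = p^2.
f_3 = 2pq + 12p + 2q + 12, LT = pq.

S(f_1,f_2): lcm = p^2. S = -4/3p - 25/21q^2 + 4q + 449/21.
  leading term p: no divisor's leading term divides it; move -4/3p to the remainder.
  leading term q^2: no divisor's leading term divides it; move -25/21q^2 to the remainder.
  leading term q: no divisor's leading term divides it; move 4q to the remainder.
  leading term 1: no divisor's leading term divides it; move 449/21 to the remainder.
  remainder -4/3p - 25/21q^2 + 4q + 449/21 ≠ 0; add h_4 = -4/3p - 25/21q^2 + 4q + 449/21 to the basis.

S(f_1,f_3): lcm = p^2q. S = -6p^2 - pq - 6p + 1/7q^3 - 16/7q.
  leading term p^2: subtract (6/7)·f_1 from -6p^2 - pq - 6p + 1/7q^3 - 16/7q → -pq - 6p + 1/7q^3 + 6/7q^2 - 16/7q - 96/7
  leading term pq: subtract (-1/2)·f_3 from -pq - 6p + 1/7q^3 + 6/7q^2 - 16/7q - 96/7 → 1/7q^3 + 6/7q^2 - 9/7q - 54/7
  leading term q^3: no divisor's leading term divides it; move 1/7q^3 to the remainder.
  leading term q^2: no divisor's leading term divides it; move 6/7q^2 to the remainder.
  leading term q: no divisor's leading term divides it; move -9/7q to the remainder.
  leading term 1: no divisor's leading term divides it; move -54/7 to the remainder.
  remainder 1/7q^3 + 6/7q^2 - 9/7q - 54/7 ≠ 0; add h_5 = 1/7q^3 + 6/7q^2 - 9/7q - 54/7 to the basis.

S(f_2,f_3): lcm = p^2q. S = -6p^2 + 1/3pq - 6p + 4/3q^3 - 4q^2 - 71/3q.
  leading term p^2: subtract (6/7)·f_1 from -6p^2 + 1/3pq - 6p + 4/3q^3 - 4q^2 - 71/3q → 1/3pq - 6p + 4/3q^3 - 22/7q^2 - 71/3q - 96/7
  leading term pq: subtract (1/6)·f_3 from 1/3pq - 6p + 4/3q^3 - 22/7q^2 - 71/3q - 96/7 → -8p + 4/3q^3 - 22/7q^2 - 24q - 110/7
  leading term p: subtract (6)·h_4 from -8p + 4/3q^3 - 22/7q^2 - 24q - 110/7 → 4/3q^3 + 4q^2 - 48q - 144
  leading term q^3: subtract (28/3)·h_5 from 4/3q^3 + 4q^2 - 48q - 144 → -4q^2 - 36q - 72
  leading term q^2: no divisor's leading term divides it; move -4q^2 to the remainder.
  leading term q: no divisor's leading term divides it; move -36q to the remainder.
  leading term 1: no divisor's leading term divides it; move -72 to the remainder.
  remainder -4q^2 - 36q - 72 ≠ 0; add h_6 = -4q^2 - 36q - 72 to the basis.

S(f_1,h_4): lcm = p^2. S = -25/28pq^2 + 3pq + 449/28p + 1/7q^2 - 16/7.
  leading term pq^2: subtract (-25/56q)·f_3 from -25/28pq^2 + 3pq + 449/28p + 1/7q^2 - 16/7 → 117/14pq + 449/28p + 29/28q^2 + 75/14q - 16/7
  leading term pq: subtract (117/28)·f_3 from 117/14pq + 449/28p + 29/28q^2 + 75/14q - 16/7 → -955/28p + 29/28q^2 - 3q - 367/7
  leading term p: subtract (2865/112)·h_4 from -955/28p + 29/28q^2 - 3q - 367/7 → 24687/784q^2 - 2949/28q - 469899/784
  leading term q^2: subtract (-24687/3136)·h_6 from 24687/784q^2 - 2949/28q - 469899/784 → -304755/784q - 914265/784
  leading term q: no divisor's leading term divides it; move -304755/784q to the remainder.
  leading term 1: no divisor's leading term divides it; move -914265/784 to the remainder.
  remainder -304755/784q - 914265/784 ≠ 0; add h_7 = -304755/784q - 914265/784 to the basis.

The other S-polynomials (S(f_2,h_4), S(f_3,h_4), S(f_1,h_5), S(f_2,h_5), S(f_3,h_5), S(h_4,h_5), S(f_1,h_6), S(f_2,h_6), S(f_3,h_6), S(h_4,h_6), S(h_5,h_6), S(f_1,h_7), S(f_2,h_7), S(f_3,h_7), S(h_4,h_7), S(h_5,h_7), S(h_6,h_7)) all reduce to 0 modulo the current basis, so we have a Gröbner basis.
Inter-reduce: drop elements whose leading term is divisible by another's, tail-reduce, and make monic.
Reduced Gröbner basis: {p + 1, q + 3}.

The lex basis is triangular: the last element involves only q. Solving q + 3 = 0 gives q ∈ {-3}; substituting each value into the earlier elements determines the remaining variables.
  q = -3: the earlier basis element becomes p + 1 = 0, giving p = -1 — point (-1, -3).
This is the nonlinear analogue of row-reducing a linear system.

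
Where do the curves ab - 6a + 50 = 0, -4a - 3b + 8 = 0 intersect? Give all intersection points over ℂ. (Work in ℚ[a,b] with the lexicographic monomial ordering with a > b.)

Compute a lex Gröbner basis by Buchberger's algorithm.
f_1 = ab - 6a + 50, LT = ab.
f_2 = -4a - 3b + 8, LT = a.

S(f_1,f_2): lcm = ab. S = -6a - ¾b² + 2b + 50.
  reduce S modulo (f_1, f_2):
  remainder -¾b² + 13/2b + 38 ≠ 0; add h_3 = -¾b² + 13/2b + 38 to the basis.

The other S-polynomials (S(f_1,h_3), S(f_2,h_3)) all reduce to 0 modulo the current basis, so we have a Gröbner basis.
Inter-reduce: drop elements whose leading term is divisible by another's, tail-reduce, and make monic.
Reduced Gröbner basis: {a + ¾b - 2, b² - 26/3b - 152/3}.

The lex basis is triangular: the last element involves only b. Solving b² - 26/3b - 152/3 = 0 gives b ∈ {-4, 38/3}; substituting each value into the earlier elements determines the remaining variables.
  b = -4: the earlier basis element becomes a - 5 = 0, giving a = 5 — point (5, -4).
  b = 38/3: the earlier basis element becomes a + 15/2 = 0, giving a = -15/2 — point (-15/2, 38/3).

{(5, -4), (-15/2, 38/3)}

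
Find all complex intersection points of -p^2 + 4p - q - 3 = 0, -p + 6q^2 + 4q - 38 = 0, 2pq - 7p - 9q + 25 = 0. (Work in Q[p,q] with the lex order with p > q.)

Compute a lex Gröbner basis by Buchberger's algorithm.
f_1 = -p^2 + 4p - q - 3, LT = p^2.
f_2 = -p + 6q^2 + 4q - 38, LT = p.
f_3 = 2pq - 7p - 9q + 25, LT = pq.

S(f_1,f_2): lcm = p^2. S = 6pq^2 + 4pq - 42p + q + 3.
  leading term pq^2: subtract (-6q^2)·f_2 from 6pq^2 + 4pq - 42p + q + 3 → 4pq - 42p + 36q^4 + 24q^3 - 228q^2 + q + 3
  leading term pq: subtract (-4q)·f_2 from 4pq - 42p + 36q^4 + 24q^3 - 228q^2 + q + 3 → -42p + 36q^4 + 48q^3 - 212q^2 - 151q + 3
  leading term p: subtract (42)·f_2 from -42p + 36q^4 + 48q^3 - 212q^2 - 151q + 3 → 36q^4 + 48q^3 - 464q^2 - 319q + 1599
  leading term q^4: no divisor's leading term divides it; move 36q^4 to the remainder.
  leading term q^3: no divisor's leading term divides it; move 48q^3 to the remainder.
  leading term q^2: no divisor's leading term divides it; move -464q^2 to the remainder.
  leading term q: no divisor's leading term divides it; move -319q to the remainder.
  leading term 1: no divisor's leading term divides it; move 1599 to the remainder.
  remainder 36q^4 + 48q^3 - 464q^2 - 319q + 1599 ≠ 0; add h_4 = 36q^4 + 48q^3 - 464q^2 - 319q + 1599 to the basis.

S(f_1,f_3): lcm = p^2q. S = 7/2p^2 + 1/2pq - 25/2p + q^2 + 3q.
  leading term p^2: subtract (-7/2)·f_1 from 7/2p^2 + 1/2pq - 25/2p + q^2 + 3q → 1/2pq + 3/2p + q^2 - 1/2q - 21/2
  leading term pq: subtract (-1/2q)·f_2 from 1/2pq + 3/2p + q^2 - 1/2q - 21/2 → 3/2p + 3q^3 + 3q^2 - 39/2q - 21/2
  leading term p: subtract (-3/2)·f_2 from 3/2p + 3q^3 + 3q^2 - 39/2q - 21/2 → 3q^3 + 12q^2 - 27/2q - 135/2
  leading term q^3: no divisor's leading term divides it; move 3q^3 to the remainder.
  leading term q^2: no divisor's leading term divides it; move 12q^2 to the remainder.
  leading term q: no divisor's leading term divides it; move -27/2q to the remainder.
  leading term 1: no divisor's leading term divides it; move -135/2 to the remainder.
  remainder 3q^3 + 12q^2 - 27/2q - 135/2 ≠ 0; add h_5 = 3q^3 + 12q^2 - 27/2q - 135/2 to the basis.

S(f_2,f_3): lcm = pq. S = 7/2p - 6q^3 - 4q^2 + 85/2q - 25/2.
  leading term p: subtract (-7/2)·f_2 from 7/2p - 6q^3 - 4q^2 + 85/2q - 25/2 → -6q^3 + 17q^2 + 113/2q - 291/2
  leading term q^3: subtract (-2)·h_5 from -6q^3 + 17q^2 + 113/2q - 291/2 → 41q^2 + 59/2q - 561/2
  leading term q^2: no divisor's leading term divides it; move 41q^2 to the remainder.
  leading term q: no divisor's leading term divides it; move 59/2q to the remainder.
  leading term 1: no divisor's leading term divides it; move -561/2 to the remainder.
  remainder 41q^2 + 59/2q - 561/2 ≠ 0; add h_6 = 41q^2 + 59/2q - 561/2 to the basis.

S(f_3,h_4): lcm = pq^4. S = -29/6pq^3 + 116/9pq^2 + 319/36pq - 533/12p - 9/2q^4 + 25/2q^3.
  leading term pq^3: subtract (29/6q^3)·f_2 from -29/6pq^3 + 116/9pq^2 + 319/36pq - 533/12p - 9/2q^4 + 25/2q^3 → 116/9pq^2 + 319/36pq - 533/12p - 29q^5 - 143/6q^4 + 1177/6q^3
  leading term pq^2: subtract (-116/9q^2)·f_2 from 116/9pq^2 + 319/36pq - 533/12p - 29q^5 - 143/6q^4 + 1177/6q^3 → 319/36pq - 533/12p - 29q^5 + 107/2q^4 + 4459/18q^3 - 4408/9q^2
  leading term pq: subtract (-319/36q)·f_2 from 319/36pq - 533/12p - 29q^5 + 107/2q^4 + 4459/18q^3 - 4408/9q^2 → -533/12p - 29q^5 + 107/2q^4 + 2708/9q^3 - 1363/3q^2 - 6061/18q
  leading term p: subtract (533/12)·f_2 from -533/12p - 29q^5 + 107/2q^4 + 2708/9q^3 - 1363/3q^2 - 6061/18q → -29q^5 + 107/2q^4 + 2708/9q^3 - 4325/6q^2 - 9259/18q + 10127/6
  leading term q^5: subtract (-29/36q)·h_4 from -29q^5 + 107/2q^4 + 2708/9q^3 - 4325/6q^2 - 9259/18q + 10127/6 → 553/6q^4 - 656/9q^3 - 35201/36q^2 + 27853/36q + 10127/6
  leading term q^4: subtract (553/216)·h_4 from 553/6q^4 - 656/9q^3 - 35201/36q^2 + 27853/36q + 10127/6 → -1762/9q^3 + 22693/108q^2 + 343525/216q - 173225/72
  leading term q^3: subtract (-1762/27)·h_5 from -1762/9q^3 + 22693/108q^2 + 343525/216q - 173225/72 → 107269/108q^2 + 153229/216q - 490385/72
  leading term q^2: subtract (107269/4428)·h_6 from 107269/108q^2 + 153229/216q - 490385/72 → -7747/1476q - 7747/492
  leading term q: no divisor's leading term divides it; move -7747/1476q to the remainder.
  leading term 1: no divisor's leading term divides it; move -7747/492 to the remainder.
  remainder -7747/1476q - 7747/492 ≠ 0; add h_7 = -7747/1476q - 7747/492 to the basis.

The other S-polynomials (S(f_1,h_4), S(f_2,h_4), S(f_1,h_5), S(f_2,h_5), S(f_3,h_5), S(h_4,h_5), S(f_1,h_6), S(f_2,h_6), S(f_3,h_6), S(h_4,h_6), S(h_5,h_6), S(f_1,h_7), S(f_2,h_7), S(f_3,h_7), S(h_4,h_7), S(h_5,h_7), S(h_6,h_7)) all reduce to 0 modulo the current basis, so we have a Gröbner basis.
Inter-reduce: drop elements whose leading term is divisible by another's, tail-reduce, and make monic.
Reduced Gröbner basis: {p - 4, q + 3}.

From the last basis element, q + 3 = 0, so q takes values in {-3}. Each choice, substituted upward through the basis, yields the corresponding point(s) of the solution set.
  q = -3: the earlier basis element becomes p - 4 = 0, giving p = 4 — point (4, -3).
This is the nonlinear analogue of row-reducing a linear system.

{(4, -3)}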